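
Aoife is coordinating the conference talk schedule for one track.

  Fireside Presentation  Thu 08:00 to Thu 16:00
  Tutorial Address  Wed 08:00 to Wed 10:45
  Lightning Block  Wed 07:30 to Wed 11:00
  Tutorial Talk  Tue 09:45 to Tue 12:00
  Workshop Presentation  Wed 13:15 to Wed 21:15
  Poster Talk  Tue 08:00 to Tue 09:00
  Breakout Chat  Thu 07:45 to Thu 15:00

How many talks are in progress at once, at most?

2

Sweep the timeline, counting +1 at each start and −1 at each end (ends before starts at a tie):
Tue 08:00 start Poster Talk → 1
Tue 09:00 end Poster Talk → 0
Tue 09:45 start Tutorial Talk → 1
Tue 12:00 end Tutorial Talk → 0
Wed 07:30 start Lightning Block → 1
Wed 08:00 start Tutorial Address → 2
Wed 10:45 end Tutorial Address → 1
Wed 11:00 end Lightning Block → 0
Wed 13:15 start Workshop Presentation → 1
Wed 21:15 end Workshop Presentation → 0
Thu 07:45 start Breakout Chat → 1
Thu 08:00 start Fireside Presentation → 2
Thu 15:00 end Breakout Chat → 1
Thu 16:00 end Fireside Presentation → 0
Peak is 2, at Wed 08:00 (Lightning Block, Tutorial Address).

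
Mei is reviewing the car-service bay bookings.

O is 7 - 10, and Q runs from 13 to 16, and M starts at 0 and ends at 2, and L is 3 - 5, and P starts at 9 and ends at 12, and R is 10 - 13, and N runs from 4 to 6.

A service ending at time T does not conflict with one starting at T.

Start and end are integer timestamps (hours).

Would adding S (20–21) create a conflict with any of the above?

M: ends 2 at or before S starts 20 → clear.
L: ends 5 at or before S starts 20 → clear.
N: ends 6 at or before S starts 20 → clear.
O: ends 10 at or before S starts 20 → clear.
P: ends 12 at or before S starts 20 → clear.
R: ends 13 at or before S starts 20 → clear.
Q: ends 16 at or before S starts 20 → clear.

No — it doesn't clash with anything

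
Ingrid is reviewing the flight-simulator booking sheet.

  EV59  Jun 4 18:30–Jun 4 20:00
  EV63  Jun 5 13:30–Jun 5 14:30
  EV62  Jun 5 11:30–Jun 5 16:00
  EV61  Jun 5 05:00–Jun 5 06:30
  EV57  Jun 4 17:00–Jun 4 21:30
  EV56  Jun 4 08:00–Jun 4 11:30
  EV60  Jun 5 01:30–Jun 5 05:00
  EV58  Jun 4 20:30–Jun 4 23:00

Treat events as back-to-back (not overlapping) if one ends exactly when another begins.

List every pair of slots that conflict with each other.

EV57 & EV58, EV57 & EV59, EV62 & EV63

Two intervals overlap when each starts before the other ends.
Sorted by start: EV56, EV57, EV59, EV58, EV60, EV61, EV62, EV63.
EV57 starts after EV56 ends, so EV56 has no further overlaps.
EV59 starts before EV57 ends → EV57 and EV59 overlap.
EV58 starts before EV57 ends → EV57 and EV58 overlap.
EV60 starts after EV57 ends, so EV57 has no further overlaps.
EV58 starts after EV59 ends, so EV59 has no further overlaps.
EV60 starts after EV58 ends, so EV58 has no further overlaps.
EV61 starts exactly when EV60 ends (back-to-back, no overlap), so EV60 has no further overlaps.
EV62 starts after EV61 ends, so EV61 has no further overlaps.
EV63 starts before EV62 ends → EV62 and EV63 overlap.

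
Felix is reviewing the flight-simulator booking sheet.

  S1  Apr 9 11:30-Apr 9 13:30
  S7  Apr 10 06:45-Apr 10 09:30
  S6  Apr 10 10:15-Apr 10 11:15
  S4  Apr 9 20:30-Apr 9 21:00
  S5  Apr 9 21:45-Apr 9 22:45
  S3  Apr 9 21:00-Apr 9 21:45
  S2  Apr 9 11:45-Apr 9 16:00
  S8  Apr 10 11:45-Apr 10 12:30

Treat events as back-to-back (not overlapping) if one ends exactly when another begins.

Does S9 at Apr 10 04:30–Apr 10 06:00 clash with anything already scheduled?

S1: ends Apr 9 13:30 at or before S9 starts Apr 10 04:30 → clear.
S2: ends Apr 9 16:00 at or before S9 starts Apr 10 04:30 → clear.
S4: ends Apr 9 21:00 at or before S9 starts Apr 10 04:30 → clear.
S3: ends Apr 9 21:45 at or before S9 starts Apr 10 04:30 → clear.
S5: ends Apr 9 22:45 at or before S9 starts Apr 10 04:30 → clear.
S7: starts Apr 10 06:45 at or after S9 ends Apr 10 06:00 → clear.
S6: starts Apr 10 10:15 at or after S9 ends Apr 10 06:00 → clear.
S8: starts Apr 10 11:45 at or after S9 ends Apr 10 06:00 → clear.

No — it doesn't clash with anything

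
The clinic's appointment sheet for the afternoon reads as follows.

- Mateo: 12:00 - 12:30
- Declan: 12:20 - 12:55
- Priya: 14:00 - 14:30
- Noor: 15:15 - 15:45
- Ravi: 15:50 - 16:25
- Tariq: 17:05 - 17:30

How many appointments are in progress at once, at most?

2

Walk through starts and ends in time order (an end at T is processed before a start at T):
12:00 start Mateo → 1
12:20 start Declan → 2
12:30 end Mateo → 1
12:55 end Declan → 0
14:00 start Priya → 1
14:30 end Priya → 0
15:15 start Noor → 1
15:45 end Noor → 0
15:50 start Ravi → 1
16:25 end Ravi → 0
17:05 start Tariq → 1
17:30 end Tariq → 0
Peak is 2, at 12:20 (Declan, Mateo).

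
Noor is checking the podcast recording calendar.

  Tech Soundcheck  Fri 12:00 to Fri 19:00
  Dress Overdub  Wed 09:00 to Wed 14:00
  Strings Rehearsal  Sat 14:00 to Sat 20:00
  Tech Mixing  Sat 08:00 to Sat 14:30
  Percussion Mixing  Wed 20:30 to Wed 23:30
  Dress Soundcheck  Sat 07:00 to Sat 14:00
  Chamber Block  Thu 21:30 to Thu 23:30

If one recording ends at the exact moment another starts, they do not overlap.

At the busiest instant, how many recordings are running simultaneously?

Walk through starts and ends in time order (an end at T is processed before a start at T):
Wed 09:00 start Dress Overdub → 1
Wed 14:00 end Dress Overdub → 0
Wed 20:30 start Percussion Mixing → 1
Wed 23:30 end Percussion Mixing → 0
Thu 21:30 start Chamber Block → 1
Thu 23:30 end Chamber Block → 0
Fri 12:00 start Tech Soundcheck → 1
Fri 19:00 end Tech Soundcheck → 0
Sat 07:00 start Dress Soundcheck → 1
Sat 08:00 start Tech Mixing → 2
Sat 14:00 end Dress Soundcheck → 1
Sat 14:00 start Strings Rehearsal → 2
Sat 14:30 end Tech Mixing → 1
Sat 20:00 end Strings Rehearsal → 0
Peak is 2, at Sat 08:00 (Dress Soundcheck, Tech Mixing).

2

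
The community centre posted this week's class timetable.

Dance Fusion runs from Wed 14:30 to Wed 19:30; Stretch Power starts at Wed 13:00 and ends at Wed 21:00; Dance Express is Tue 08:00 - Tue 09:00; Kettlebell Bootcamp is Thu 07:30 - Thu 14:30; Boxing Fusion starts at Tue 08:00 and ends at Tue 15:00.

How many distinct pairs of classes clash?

2

Two intervals overlap when each starts before the other ends.
Sorted by start: Dance Express, Boxing Fusion, Stretch Power, Dance Fusion, Kettlebell Bootcamp.
Boxing Fusion starts before Dance Express ends → Dance Express and Boxing Fusion overlap.
Stretch Power starts after Dance Express ends; Dance Express is clear from here.
Stretch Power starts after Boxing Fusion ends; Boxing Fusion is clear from here.
Dance Fusion starts before Stretch Power ends → Stretch Power and Dance Fusion overlap.
Kettlebell Bootcamp starts after Stretch Power ends.
Kettlebell Bootcamp starts after Dance Fusion ends.
Overlapping pairs: Boxing Fusion & Dance Express, Dance Fusion & Stretch Power — 2 in total.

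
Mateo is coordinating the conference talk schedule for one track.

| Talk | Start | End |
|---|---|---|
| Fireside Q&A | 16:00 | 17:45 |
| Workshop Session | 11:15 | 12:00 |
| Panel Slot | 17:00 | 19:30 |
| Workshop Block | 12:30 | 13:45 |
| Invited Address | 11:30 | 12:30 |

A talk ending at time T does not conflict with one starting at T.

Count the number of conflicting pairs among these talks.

Sorted by start: Workshop Session, Invited Address, Workshop Block, Fireside Q&A, Panel Slot.
Invited Address starts before Workshop Session ends → Workshop Session and Invited Address overlap.
Workshop Block starts after Workshop Session ends; Workshop Session is clear from here.
Workshop Block starts exactly when Invited Address ends (back-to-back, no overlap); Invited Address is clear from here.
Fireside Q&A starts after Workshop Block ends; Workshop Block is clear from here.
Panel Slot starts before Fireside Q&A ends → Fireside Q&A and Panel Slot overlap.
Overlapping pairs: Fireside Q&A & Panel Slot, Invited Address & Workshop Session — 2 in total.

2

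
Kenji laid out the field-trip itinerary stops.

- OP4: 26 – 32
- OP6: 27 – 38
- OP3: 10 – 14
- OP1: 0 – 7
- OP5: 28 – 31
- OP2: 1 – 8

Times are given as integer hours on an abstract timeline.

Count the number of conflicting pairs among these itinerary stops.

Two intervals overlap when each starts before the other ends.
Sorted by start: OP1, OP2, OP3, OP4, OP6, OP5.
OP2 starts before OP1 ends → OP1 and OP2 overlap.
OP3 starts after OP1 ends, so OP1 has no further overlaps.
OP3 starts after OP2 ends, so OP2 has no further overlaps.
OP4 starts after OP3 ends, so OP3 has no further overlaps.
OP6 starts before OP4 ends → OP4 and OP6 overlap.
OP5 starts before OP4 ends → OP4 and OP5 overlap.
OP5 starts before OP6 ends → OP6 and OP5 overlap.
Overlapping pairs: OP1 & OP2, OP4 & OP5, OP4 & OP6, OP5 & OP6 — 4 in total.

4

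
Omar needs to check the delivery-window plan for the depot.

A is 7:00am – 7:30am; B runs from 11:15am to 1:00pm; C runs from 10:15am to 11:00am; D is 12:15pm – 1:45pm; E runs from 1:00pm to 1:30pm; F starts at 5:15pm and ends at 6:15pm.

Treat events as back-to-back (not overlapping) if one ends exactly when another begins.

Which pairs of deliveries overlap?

B & D, D & E

Sorted by start: A, C, B, D, E, F.
C starts after A ends, so A has no further overlaps.
B starts after C ends, so C has no further overlaps.
D starts before B ends → B and D overlap.
E starts exactly when B ends (back-to-back, no overlap), so B has no further overlaps.
E starts before D ends → D and E overlap.
F starts after D ends.
F starts after E ends.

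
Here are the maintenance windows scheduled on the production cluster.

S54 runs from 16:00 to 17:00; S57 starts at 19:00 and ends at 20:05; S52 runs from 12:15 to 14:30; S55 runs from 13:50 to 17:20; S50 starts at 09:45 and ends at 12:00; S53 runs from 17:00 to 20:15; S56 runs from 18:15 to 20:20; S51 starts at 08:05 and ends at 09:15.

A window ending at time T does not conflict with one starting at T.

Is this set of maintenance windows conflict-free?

Sorted by start: S51, S50, S52, S55, S54, S53, S56, S57.
S50 starts after S51 ends; S51 is clear from here.
S52 starts after S50 ends; S50 is clear from here.
S55 starts before S52 ends → S52 and S55 overlap.
That's a conflict, so the schedule is not conflict-free.

No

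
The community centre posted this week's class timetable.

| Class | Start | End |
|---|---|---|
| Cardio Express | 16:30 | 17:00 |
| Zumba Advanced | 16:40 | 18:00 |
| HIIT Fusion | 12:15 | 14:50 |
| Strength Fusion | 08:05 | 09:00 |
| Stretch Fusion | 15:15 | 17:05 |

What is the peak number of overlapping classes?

3

Sweep the timeline, counting +1 at each start and −1 at each end (ends before starts at a tie):
08:05 start Strength Fusion → 1
09:00 end Strength Fusion → 0
12:15 start HIIT Fusion → 1
14:50 end HIIT Fusion → 0
15:15 start Stretch Fusion → 1
16:30 start Cardio Express → 2
16:40 start Zumba Advanced → 3
17:00 end Cardio Express → 2
17:05 end Stretch Fusion → 1
18:00 end Zumba Advanced → 0
Peak is 3, at 16:40 (Cardio Express, Stretch Fusion, Zumba Advanced).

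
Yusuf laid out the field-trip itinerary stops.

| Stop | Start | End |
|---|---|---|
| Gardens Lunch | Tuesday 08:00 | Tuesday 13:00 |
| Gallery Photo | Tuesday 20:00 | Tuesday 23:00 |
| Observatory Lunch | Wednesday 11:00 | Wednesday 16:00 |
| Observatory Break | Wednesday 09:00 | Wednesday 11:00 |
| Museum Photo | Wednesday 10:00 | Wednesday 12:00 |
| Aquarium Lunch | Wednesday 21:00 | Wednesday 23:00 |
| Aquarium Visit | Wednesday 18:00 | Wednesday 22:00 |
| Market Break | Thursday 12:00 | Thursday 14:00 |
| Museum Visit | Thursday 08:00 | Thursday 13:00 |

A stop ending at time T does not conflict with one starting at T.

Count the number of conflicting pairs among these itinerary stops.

Sorted by start: Gardens Lunch, Gallery Photo, Observatory Break, Museum Photo, Observatory Lunch, Aquarium Visit, Aquarium Lunch, Museum Visit, Market Break.
Gallery Photo starts after Gardens Lunch ends; Gardens Lunch is clear from here.
Observatory Break starts after Gallery Photo ends; Gallery Photo is clear from here.
Museum Photo starts before Observatory Break ends → Observatory Break and Museum Photo overlap.
Observatory Lunch starts exactly when Observatory Break ends (back-to-back, no overlap); Observatory Break is clear from here.
Observatory Lunch starts before Museum Photo ends → Museum Photo and Observatory Lunch overlap.
Aquarium Visit starts after Museum Photo ends; Museum Photo is clear from here.
Aquarium Visit starts after Observatory Lunch ends; Observatory Lunch is clear from here.
Aquarium Lunch starts before Aquarium Visit ends → Aquarium Visit and Aquarium Lunch overlap.
Museum Visit starts after Aquarium Visit ends; Aquarium Visit is clear from here.
Museum Visit starts after Aquarium Lunch ends; Aquarium Lunch is clear from here.
Market Break starts before Museum Visit ends → Museum Visit and Market Break overlap.
Overlapping pairs: Aquarium Lunch & Aquarium Visit, Market Break & Museum Visit, Museum Photo & Observatory Break, Museum Photo & Observatory Lunch — 4 in total.

4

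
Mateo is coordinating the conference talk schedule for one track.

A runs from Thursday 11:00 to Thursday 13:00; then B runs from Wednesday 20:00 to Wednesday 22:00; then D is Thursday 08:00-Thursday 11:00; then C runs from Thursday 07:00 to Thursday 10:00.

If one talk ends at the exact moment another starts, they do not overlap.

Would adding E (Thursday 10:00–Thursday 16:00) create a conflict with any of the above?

B: ends Wednesday 22:00 at or before E starts Thursday 10:00 → clear.
C: ends Thursday 10:00 at or before E starts Thursday 10:00 → clear.
D: starts Thursday 08:00 before E ends Thursday 16:00, and ends Thursday 11:00 after E starts Thursday 10:00 → overlap.
A: starts Thursday 11:00 before E ends Thursday 16:00, and ends Thursday 13:00 after E starts Thursday 10:00 → overlap.
E overlaps A, D.

Yes — it overlaps A, D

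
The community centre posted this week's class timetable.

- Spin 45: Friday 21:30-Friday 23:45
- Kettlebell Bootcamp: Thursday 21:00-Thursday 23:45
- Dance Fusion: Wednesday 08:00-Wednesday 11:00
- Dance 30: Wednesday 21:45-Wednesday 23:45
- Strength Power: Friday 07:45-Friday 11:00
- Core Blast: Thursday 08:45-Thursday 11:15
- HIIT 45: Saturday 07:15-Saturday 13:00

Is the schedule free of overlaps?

Yes

Sorted by start: Dance Fusion, Dance 30, Core Blast, Kettlebell Bootcamp, Strength Power, Spin 45, HIIT 45.
Dance 30 starts after Dance Fusion ends; Dance Fusion is clear from here.
Core Blast starts after Dance 30 ends; Dance 30 is clear from here.
Kettlebell Bootcamp starts after Core Blast ends; Core Blast is clear from here.
Strength Power starts after Kettlebell Bootcamp ends; Kettlebell Bootcamp is clear from here.
Spin 45 starts after Strength Power ends; Strength Power is clear from here.
HIIT 45 starts after Spin 45 ends.
Every pair is clear; the schedule has no overlaps.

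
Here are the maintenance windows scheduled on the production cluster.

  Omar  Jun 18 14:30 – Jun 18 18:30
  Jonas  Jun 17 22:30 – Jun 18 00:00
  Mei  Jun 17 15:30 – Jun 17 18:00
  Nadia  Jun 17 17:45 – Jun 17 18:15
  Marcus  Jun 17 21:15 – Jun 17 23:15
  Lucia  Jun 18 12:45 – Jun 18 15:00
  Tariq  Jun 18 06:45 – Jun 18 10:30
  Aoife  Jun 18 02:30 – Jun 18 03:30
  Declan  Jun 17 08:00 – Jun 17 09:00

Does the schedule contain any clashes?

Sorted by start: Declan, Mei, Nadia, Marcus, Jonas, Aoife, Tariq, Lucia, Omar.
Mei starts after Declan ends — done with Declan.
Nadia starts before Mei ends → Mei and Nadia overlap.
That's a conflict, so the schedule is not conflict-free.

Yes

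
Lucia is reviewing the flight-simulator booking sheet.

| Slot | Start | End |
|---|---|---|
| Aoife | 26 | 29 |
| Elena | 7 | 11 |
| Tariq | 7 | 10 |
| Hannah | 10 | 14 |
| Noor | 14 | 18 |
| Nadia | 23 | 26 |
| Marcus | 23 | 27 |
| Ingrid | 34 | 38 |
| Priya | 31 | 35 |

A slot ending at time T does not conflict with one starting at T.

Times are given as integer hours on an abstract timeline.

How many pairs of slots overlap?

5

Sorted by start: Elena, Tariq, Hannah, Noor, Nadia, Marcus, Aoife, Priya, Ingrid.
Tariq starts before Elena ends → Elena and Tariq overlap.
Hannah starts before Elena ends → Elena and Hannah overlap.
Noor starts after Elena ends; Elena is clear from here.
Hannah starts exactly when Tariq ends (back-to-back, no overlap); Tariq is clear from here.
Noor starts exactly when Hannah ends (back-to-back, no overlap); Hannah is clear from here.
Nadia starts after Noor ends; Noor is clear from here.
Marcus starts before Nadia ends → Nadia and Marcus overlap.
Aoife starts exactly when Nadia ends (back-to-back, no overlap); Nadia is clear from here.
Aoife starts before Marcus ends → Marcus and Aoife overlap.
Priya starts after Marcus ends; Marcus is clear from here.
Priya starts after Aoife ends; Aoife is clear from here.
Ingrid starts before Priya ends → Priya and Ingrid overlap.
Overlapping pairs: Aoife & Marcus, Elena & Hannah, Elena & Tariq, Ingrid & Priya, Marcus & Nadia — 5 in total.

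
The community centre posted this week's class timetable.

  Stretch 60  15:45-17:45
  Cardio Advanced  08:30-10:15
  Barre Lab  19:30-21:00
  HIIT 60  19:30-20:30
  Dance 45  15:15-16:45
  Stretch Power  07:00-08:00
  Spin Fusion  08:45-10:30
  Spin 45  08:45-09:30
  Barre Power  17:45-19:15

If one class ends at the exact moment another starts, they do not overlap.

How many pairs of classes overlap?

5

Two intervals overlap when each starts before the other ends.
Sorted by start: Stretch Power, Cardio Advanced, Spin Fusion, Spin 45, Dance 45, Stretch 60, Barre Power, Barre Lab, HIIT 60.
Cardio Advanced starts after Stretch Power ends; Stretch Power is clear from here.
Spin Fusion starts before Cardio Advanced ends → Cardio Advanced and Spin Fusion overlap.
Spin 45 starts before Cardio Advanced ends → Cardio Advanced and Spin 45 overlap.
Dance 45 starts after Cardio Advanced ends; Cardio Advanced is clear from here.
Spin 45 starts before Spin Fusion ends → Spin Fusion and Spin 45 overlap.
Dance 45 starts after Spin Fusion ends; Spin Fusion is clear from here.
Dance 45 starts after Spin 45 ends; Spin 45 is clear from here.
Stretch 60 starts before Dance 45 ends → Dance 45 and Stretch 60 overlap.
Barre Power starts after Dance 45 ends; Dance 45 is clear from here.
Barre Power starts exactly when Stretch 60 ends (back-to-back, no overlap); Stretch 60 is clear from here.
Barre Lab starts after Barre Power ends; Barre Power is clear from here.
HIIT 60 starts before Barre Lab ends → Barre Lab and HIIT 60 overlap.
Overlapping pairs: Barre Lab & HIIT 60, Cardio Advanced & Spin 45, Cardio Advanced & Spin Fusion, Dance 45 & Stretch 60, Spin 45 & Spin Fusion — 5 in total.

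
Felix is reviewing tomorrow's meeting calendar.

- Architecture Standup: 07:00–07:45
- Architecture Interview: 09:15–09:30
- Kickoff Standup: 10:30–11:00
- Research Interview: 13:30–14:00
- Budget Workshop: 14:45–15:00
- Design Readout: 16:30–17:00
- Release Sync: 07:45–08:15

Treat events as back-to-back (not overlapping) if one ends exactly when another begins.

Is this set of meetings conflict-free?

Sorted by start: Architecture Standup, Release Sync, Architecture Interview, Kickoff Standup, Research Interview, Budget Workshop, Design Readout.
Release Sync starts exactly when Architecture Standup ends (back-to-back, no overlap) — done with Architecture Standup.
Architecture Interview starts after Release Sync ends — done with Release Sync.
Kickoff Standup starts after Architecture Interview ends — done with Architecture Interview.
Research Interview starts after Kickoff Standup ends — done with Kickoff Standup.
Budget Workshop starts after Research Interview ends — done with Research Interview.
Design Readout starts after Budget Workshop ends.
Every pair is clear; the schedule has no overlaps.

Yes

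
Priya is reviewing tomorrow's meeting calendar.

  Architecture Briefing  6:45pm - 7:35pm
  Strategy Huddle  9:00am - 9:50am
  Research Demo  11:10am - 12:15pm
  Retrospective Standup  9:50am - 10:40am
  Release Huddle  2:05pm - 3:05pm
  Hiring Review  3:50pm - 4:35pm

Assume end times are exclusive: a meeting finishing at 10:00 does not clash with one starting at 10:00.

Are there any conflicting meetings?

Sorted by start: Strategy Huddle, Retrospective Standup, Research Demo, Release Huddle, Hiring Review, Architecture Briefing.
Retrospective Standup starts exactly when Strategy Huddle ends (back-to-back, no overlap), so nothing later overlaps Strategy Huddle either.
Research Demo starts after Retrospective Standup ends, so nothing later overlaps Retrospective Standup either.
Release Huddle starts after Research Demo ends, so nothing later overlaps Research Demo either.
Hiring Review starts after Release Huddle ends, so nothing later overlaps Release Huddle either.
Architecture Briefing starts after Hiring Review ends.
Every pair is clear; the schedule has no overlaps.

No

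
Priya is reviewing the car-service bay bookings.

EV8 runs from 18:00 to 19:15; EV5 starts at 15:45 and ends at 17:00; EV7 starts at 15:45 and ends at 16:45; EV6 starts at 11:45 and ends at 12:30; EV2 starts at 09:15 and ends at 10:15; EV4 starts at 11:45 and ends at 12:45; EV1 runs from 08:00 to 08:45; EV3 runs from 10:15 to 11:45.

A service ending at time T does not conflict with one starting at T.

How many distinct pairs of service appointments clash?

2

Sorted by start: EV1, EV2, EV3, EV4, EV6, EV5, EV7, EV8.
EV2 starts after EV1 ends, so nothing later overlaps EV1 either.
EV3 starts exactly when EV2 ends (back-to-back, no overlap), so nothing later overlaps EV2 either.
EV4 starts exactly when EV3 ends (back-to-back, no overlap), so nothing later overlaps EV3 either.
EV6 starts before EV4 ends → EV4 and EV6 overlap.
EV5 starts after EV4 ends, so nothing later overlaps EV4 either.
EV5 starts after EV6 ends, so nothing later overlaps EV6 either.
EV7 starts before EV5 ends → EV5 and EV7 overlap.
EV8 starts after EV5 ends.
EV8 starts after EV7 ends.
Overlapping pairs: EV4 & EV6, EV5 & EV7 — 2 in total.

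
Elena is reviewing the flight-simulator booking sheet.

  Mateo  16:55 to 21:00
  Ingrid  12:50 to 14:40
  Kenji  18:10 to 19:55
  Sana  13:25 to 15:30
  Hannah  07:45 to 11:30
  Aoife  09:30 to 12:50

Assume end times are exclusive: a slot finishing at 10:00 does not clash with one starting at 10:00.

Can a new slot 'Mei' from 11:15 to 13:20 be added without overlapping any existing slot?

Hannah: starts 07:45 before Mei ends 13:20, and ends 11:30 after Mei starts 11:15 → overlap.
Aoife: starts 09:30 before Mei ends 13:20, and ends 12:50 after Mei starts 11:15 → overlap.
Ingrid: starts 12:50 before Mei ends 13:20, and ends 14:40 after Mei starts 11:15 → overlap.
Sana: starts 13:25 at or after Mei ends 13:20 → clear.
Mateo: starts 16:55 at or after Mei ends 13:20 → clear.
Kenji: starts 18:10 at or after Mei ends 13:20 → clear.
Mei overlaps Ingrid, Hannah, Aoife.

No — it overlaps Aoife, Hannah, Ingrid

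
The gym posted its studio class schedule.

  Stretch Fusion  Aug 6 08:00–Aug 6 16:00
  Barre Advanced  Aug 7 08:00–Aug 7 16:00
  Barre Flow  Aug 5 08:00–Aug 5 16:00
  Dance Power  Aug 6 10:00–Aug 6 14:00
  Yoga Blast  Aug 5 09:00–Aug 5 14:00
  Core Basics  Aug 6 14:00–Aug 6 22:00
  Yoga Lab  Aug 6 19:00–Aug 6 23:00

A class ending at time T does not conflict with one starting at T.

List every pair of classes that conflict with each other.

Barre Flow & Yoga Blast, Core Basics & Stretch Fusion, Core Basics & Yoga Lab, Dance Power & Stretch Fusion

Sorted by start: Barre Flow, Yoga Blast, Stretch Fusion, Dance Power, Core Basics, Yoga Lab, Barre Advanced.
Yoga Blast starts before Barre Flow ends → Barre Flow and Yoga Blast overlap.
Stretch Fusion starts after Barre Flow ends, so Barre Flow has no further overlaps.
Stretch Fusion starts after Yoga Blast ends, so Yoga Blast has no further overlaps.
Dance Power starts before Stretch Fusion ends → Stretch Fusion and Dance Power overlap.
Core Basics starts before Stretch Fusion ends → Stretch Fusion and Core Basics overlap.
Yoga Lab starts after Stretch Fusion ends, so Stretch Fusion has no further overlaps.
Core Basics starts exactly when Dance Power ends (back-to-back, no overlap), so Dance Power has no further overlaps.
Yoga Lab starts before Core Basics ends → Core Basics and Yoga Lab overlap.
Barre Advanced starts after Core Basics ends.
Barre Advanced starts after Yoga Lab ends.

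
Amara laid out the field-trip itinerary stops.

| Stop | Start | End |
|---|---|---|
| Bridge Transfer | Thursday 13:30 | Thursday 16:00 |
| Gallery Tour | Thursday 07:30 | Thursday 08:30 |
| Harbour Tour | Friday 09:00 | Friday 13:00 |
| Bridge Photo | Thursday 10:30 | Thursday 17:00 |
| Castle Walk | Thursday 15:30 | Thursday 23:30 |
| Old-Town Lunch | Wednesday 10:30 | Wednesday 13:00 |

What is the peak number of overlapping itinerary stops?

Sort all start/end points and keep a running count:
Wednesday 10:30 start Old-Town Lunch → 1
Wednesday 13:00 end Old-Town Lunch → 0
Thursday 07:30 start Gallery Tour → 1
Thursday 08:30 end Gallery Tour → 0
Thursday 10:30 start Bridge Photo → 1
Thursday 13:30 start Bridge Transfer → 2
Thursday 15:30 start Castle Walk → 3
Thursday 16:00 end Bridge Transfer → 2
Thursday 17:00 end Bridge Photo → 1
Thursday 23:30 end Castle Walk → 0
Friday 09:00 start Harbour Tour → 1
Friday 13:00 end Harbour Tour → 0
Peak is 3, at Thursday 15:30 (Bridge Photo, Bridge Transfer, Castle Walk).

3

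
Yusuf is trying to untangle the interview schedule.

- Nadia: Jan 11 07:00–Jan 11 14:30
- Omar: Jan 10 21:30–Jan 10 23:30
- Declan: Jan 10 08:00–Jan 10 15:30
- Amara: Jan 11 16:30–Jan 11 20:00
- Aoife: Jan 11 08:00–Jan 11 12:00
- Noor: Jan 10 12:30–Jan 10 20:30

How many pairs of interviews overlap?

Check each pair: they overlap iff neither finishes before the other starts.
Sorted by start: Declan, Noor, Omar, Nadia, Aoife, Amara.
Noor starts before Declan ends → Declan and Noor overlap.
Omar starts after Declan ends, so Declan has no further overlaps.
Omar starts after Noor ends, so Noor has no further overlaps.
Nadia starts after Omar ends, so Omar has no further overlaps.
Aoife starts before Nadia ends → Nadia and Aoife overlap.
Amara starts after Nadia ends.
Amara starts after Aoife ends.
Overlapping pairs: Aoife & Nadia, Declan & Noor — 2 in total.

2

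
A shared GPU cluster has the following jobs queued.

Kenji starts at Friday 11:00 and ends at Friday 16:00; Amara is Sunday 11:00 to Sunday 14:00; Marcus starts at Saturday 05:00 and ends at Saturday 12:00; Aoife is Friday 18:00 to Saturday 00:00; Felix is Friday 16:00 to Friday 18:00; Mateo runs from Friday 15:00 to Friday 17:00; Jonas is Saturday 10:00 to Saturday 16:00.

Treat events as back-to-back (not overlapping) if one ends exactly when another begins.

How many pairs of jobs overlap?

3

Sorted by start: Kenji, Mateo, Felix, Aoife, Marcus, Jonas, Amara.
Mateo starts before Kenji ends → Kenji and Mateo overlap.
Felix starts exactly when Kenji ends (back-to-back, no overlap), so Kenji has no further overlaps.
Felix starts before Mateo ends → Mateo and Felix overlap.
Aoife starts after Mateo ends, so Mateo has no further overlaps.
Aoife starts exactly when Felix ends (back-to-back, no overlap), so Felix has no further overlaps.
Marcus starts after Aoife ends, so Aoife has no further overlaps.
Jonas starts before Marcus ends → Marcus and Jonas overlap.
Amara starts after Marcus ends.
Amara starts after Jonas ends.
Overlapping pairs: Felix & Mateo, Jonas & Marcus, Kenji & Mateo — 3 in total.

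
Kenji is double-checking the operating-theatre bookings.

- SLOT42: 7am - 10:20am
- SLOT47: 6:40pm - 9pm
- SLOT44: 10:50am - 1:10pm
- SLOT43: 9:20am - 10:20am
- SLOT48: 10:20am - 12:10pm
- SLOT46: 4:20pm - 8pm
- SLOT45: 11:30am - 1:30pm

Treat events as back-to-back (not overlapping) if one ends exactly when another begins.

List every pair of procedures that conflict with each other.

Sorted by start: SLOT42, SLOT43, SLOT48, SLOT44, SLOT45, SLOT46, SLOT47.
SLOT43 starts before SLOT42 ends → SLOT42 and SLOT43 overlap.
SLOT48 starts exactly when SLOT42 ends (back-to-back, no overlap) — done with SLOT42.
SLOT48 starts exactly when SLOT43 ends (back-to-back, no overlap) — done with SLOT43.
SLOT44 starts before SLOT48 ends → SLOT48 and SLOT44 overlap.
SLOT45 starts before SLOT48 ends → SLOT48 and SLOT45 overlap.
SLOT46 starts after SLOT48 ends — done with SLOT48.
SLOT45 starts before SLOT44 ends → SLOT44 and SLOT45 overlap.
SLOT46 starts after SLOT44 ends — done with SLOT44.
SLOT46 starts after SLOT45 ends — done with SLOT45.
SLOT47 starts before SLOT46 ends → SLOT46 and SLOT47 overlap.

SLOT42 & SLOT43, SLOT44 & SLOT45, SLOT44 & SLOT48, SLOT45 & SLOT48, SLOT46 & SLOT47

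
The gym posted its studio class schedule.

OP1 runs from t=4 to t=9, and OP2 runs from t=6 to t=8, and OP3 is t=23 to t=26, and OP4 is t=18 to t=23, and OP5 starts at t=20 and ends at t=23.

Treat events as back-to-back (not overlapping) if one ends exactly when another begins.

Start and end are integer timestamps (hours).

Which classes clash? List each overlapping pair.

Sorted by start: OP1, OP2, OP4, OP5, OP3.
OP2 starts before OP1 ends → OP1 and OP2 overlap.
OP4 starts after OP1 ends, so nothing later overlaps OP1 either.
OP4 starts after OP2 ends, so nothing later overlaps OP2 either.
OP5 starts before OP4 ends → OP4 and OP5 overlap.
OP3 starts exactly when OP4 ends (back-to-back, no overlap).
OP3 starts exactly when OP5 ends (back-to-back, no overlap).

OP1 & OP2, OP4 & OP5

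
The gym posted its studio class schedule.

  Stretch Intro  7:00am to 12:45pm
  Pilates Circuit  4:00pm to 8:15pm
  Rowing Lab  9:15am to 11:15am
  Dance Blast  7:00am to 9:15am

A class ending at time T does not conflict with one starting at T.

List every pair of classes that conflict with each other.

Sorted by start: Stretch Intro, Dance Blast, Rowing Lab, Pilates Circuit.
Dance Blast starts before Stretch Intro ends → Stretch Intro and Dance Blast overlap.
Rowing Lab starts before Stretch Intro ends → Stretch Intro and Rowing Lab overlap.
Pilates Circuit starts after Stretch Intro ends.
Rowing Lab starts exactly when Dance Blast ends (back-to-back, no overlap), so nothing later overlaps Dance Blast either.
Pilates Circuit starts after Rowing Lab ends.

Dance Blast & Stretch Intro, Rowing Lab & Stretch Intro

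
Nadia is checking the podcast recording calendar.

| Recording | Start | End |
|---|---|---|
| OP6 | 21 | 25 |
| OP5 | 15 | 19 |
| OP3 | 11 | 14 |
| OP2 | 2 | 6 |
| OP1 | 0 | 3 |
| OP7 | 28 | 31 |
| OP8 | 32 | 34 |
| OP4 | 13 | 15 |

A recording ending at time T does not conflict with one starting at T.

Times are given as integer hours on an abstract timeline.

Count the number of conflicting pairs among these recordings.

2

Two intervals overlap when each starts before the other ends.
Sorted by start: OP1, OP2, OP3, OP4, OP5, OP6, OP7, OP8.
OP2 starts before OP1 ends → OP1 and OP2 overlap.
OP3 starts after OP1 ends — done with OP1.
OP3 starts after OP2 ends — done with OP2.
OP4 starts before OP3 ends → OP3 and OP4 overlap.
OP5 starts after OP3 ends — done with OP3.
OP5 starts exactly when OP4 ends (back-to-back, no overlap) — done with OP4.
OP6 starts after OP5 ends — done with OP5.
OP7 starts after OP6 ends — done with OP6.
OP8 starts after OP7 ends.
Overlapping pairs: OP1 & OP2, OP3 & OP4 — 2 in total.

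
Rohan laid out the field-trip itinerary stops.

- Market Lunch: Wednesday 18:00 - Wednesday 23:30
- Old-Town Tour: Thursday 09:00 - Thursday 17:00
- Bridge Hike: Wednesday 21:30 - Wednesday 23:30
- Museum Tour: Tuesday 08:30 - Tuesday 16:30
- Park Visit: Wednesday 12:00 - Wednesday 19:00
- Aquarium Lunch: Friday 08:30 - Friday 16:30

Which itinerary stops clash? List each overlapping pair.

Bridge Hike & Market Lunch, Market Lunch & Park Visit

Check each pair: they overlap iff neither finishes before the other starts.
Sorted by start: Museum Tour, Park Visit, Market Lunch, Bridge Hike, Old-Town Tour, Aquarium Lunch.
Park Visit starts after Museum Tour ends, so nothing later overlaps Museum Tour either.
Market Lunch starts before Park Visit ends → Park Visit and Market Lunch overlap.
Bridge Hike starts after Park Visit ends, so nothing later overlaps Park Visit either.
Bridge Hike starts before Market Lunch ends → Market Lunch and Bridge Hike overlap.
Old-Town Tour starts after Market Lunch ends, so nothing later overlaps Market Lunch either.
Old-Town Tour starts after Bridge Hike ends, so nothing later overlaps Bridge Hike either.
Aquarium Lunch starts after Old-Town Tour ends.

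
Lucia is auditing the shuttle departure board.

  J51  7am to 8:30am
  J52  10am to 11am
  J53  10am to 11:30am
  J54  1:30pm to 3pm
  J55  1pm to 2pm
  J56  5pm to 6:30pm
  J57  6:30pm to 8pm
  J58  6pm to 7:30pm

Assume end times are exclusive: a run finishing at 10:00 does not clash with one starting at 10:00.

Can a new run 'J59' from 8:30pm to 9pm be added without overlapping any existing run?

J51: ends 8:30am at or before J59 starts 8:30pm → clear.
J52: ends 11am at or before J59 starts 8:30pm → clear.
J53: ends 11:30am at or before J59 starts 8:30pm → clear.
J55: ends 2pm at or before J59 starts 8:30pm → clear.
J54: ends 3pm at or before J59 starts 8:30pm → clear.
J56: ends 6:30pm at or before J59 starts 8:30pm → clear.
J58: ends 7:30pm at or before J59 starts 8:30pm → clear.
J57: ends 8pm at or before J59 starts 8:30pm → clear.

Yes — the slot is free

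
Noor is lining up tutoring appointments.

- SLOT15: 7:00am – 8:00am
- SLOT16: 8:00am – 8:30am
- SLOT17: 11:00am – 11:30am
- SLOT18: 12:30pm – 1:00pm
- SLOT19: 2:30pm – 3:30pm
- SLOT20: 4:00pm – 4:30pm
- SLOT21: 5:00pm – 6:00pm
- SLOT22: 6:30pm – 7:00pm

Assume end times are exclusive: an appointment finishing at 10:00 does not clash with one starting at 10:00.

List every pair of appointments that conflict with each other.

Sorted by start: SLOT15, SLOT16, SLOT17, SLOT18, SLOT19, SLOT20, SLOT21, SLOT22.
SLOT16 starts exactly when SLOT15 ends (back-to-back, no overlap), so nothing later overlaps SLOT15 either.
SLOT17 starts after SLOT16 ends, so nothing later overlaps SLOT16 either.
SLOT18 starts after SLOT17 ends, so nothing later overlaps SLOT17 either.
SLOT19 starts after SLOT18 ends, so nothing later overlaps SLOT18 either.
SLOT20 starts after SLOT19 ends, so nothing later overlaps SLOT19 either.
SLOT21 starts after SLOT20 ends, so nothing later overlaps SLOT20 either.
SLOT22 starts after SLOT21 ends.

no conflicts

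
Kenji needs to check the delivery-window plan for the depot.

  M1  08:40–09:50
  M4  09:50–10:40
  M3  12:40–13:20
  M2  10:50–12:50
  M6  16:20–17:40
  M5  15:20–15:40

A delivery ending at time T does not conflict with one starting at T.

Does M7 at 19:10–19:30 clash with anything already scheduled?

M1: ends 09:50 at or before M7 starts 19:10 → clear.
M4: ends 10:40 at or before M7 starts 19:10 → clear.
M2: ends 12:50 at or before M7 starts 19:10 → clear.
M3: ends 13:20 at or before M7 starts 19:10 → clear.
M5: ends 15:40 at or before M7 starts 19:10 → clear.
M6: ends 17:40 at or before M7 starts 19:10 → clear.

No — it doesn't clash with anything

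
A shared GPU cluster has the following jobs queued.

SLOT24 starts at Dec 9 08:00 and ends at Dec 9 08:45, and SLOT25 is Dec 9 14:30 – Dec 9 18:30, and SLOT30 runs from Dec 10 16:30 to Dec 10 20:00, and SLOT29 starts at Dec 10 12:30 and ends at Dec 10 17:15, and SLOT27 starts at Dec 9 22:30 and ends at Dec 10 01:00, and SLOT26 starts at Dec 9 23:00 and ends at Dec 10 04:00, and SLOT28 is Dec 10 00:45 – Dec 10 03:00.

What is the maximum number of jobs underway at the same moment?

3

Walk through starts and ends in time order (an end at T is processed before a start at T):
Dec 9 08:00 start SLOT24 → 1
Dec 9 08:45 end SLOT24 → 0
Dec 9 14:30 start SLOT25 → 1
Dec 9 18:30 end SLOT25 → 0
Dec 9 22:30 start SLOT27 → 1
Dec 9 23:00 start SLOT26 → 2
Dec 10 00:45 start SLOT28 → 3
Dec 10 01:00 end SLOT27 → 2
Dec 10 03:00 end SLOT28 → 1
Dec 10 04:00 end SLOT26 → 0
Dec 10 12:30 start SLOT29 → 1
Dec 10 16:30 start SLOT30 → 2
Dec 10 17:15 end SLOT29 → 1
Dec 10 20:00 end SLOT30 → 0
Peak is 3, at Dec 10 00:45 (SLOT26, SLOT27, SLOT28).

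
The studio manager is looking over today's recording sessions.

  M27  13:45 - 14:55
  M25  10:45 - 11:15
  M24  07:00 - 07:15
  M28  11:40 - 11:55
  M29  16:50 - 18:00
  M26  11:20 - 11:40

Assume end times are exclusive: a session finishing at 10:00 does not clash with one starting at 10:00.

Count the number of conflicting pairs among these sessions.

Sorted by start: M24, M25, M26, M28, M27, M29.
M25 starts after M24 ends, so M24 has no further overlaps.
M26 starts after M25 ends, so M25 has no further overlaps.
M28 starts exactly when M26 ends (back-to-back, no overlap), so M26 has no further overlaps.
M27 starts after M28 ends, so M28 has no further overlaps.
M29 starts after M27 ends.
No pair overlaps.

0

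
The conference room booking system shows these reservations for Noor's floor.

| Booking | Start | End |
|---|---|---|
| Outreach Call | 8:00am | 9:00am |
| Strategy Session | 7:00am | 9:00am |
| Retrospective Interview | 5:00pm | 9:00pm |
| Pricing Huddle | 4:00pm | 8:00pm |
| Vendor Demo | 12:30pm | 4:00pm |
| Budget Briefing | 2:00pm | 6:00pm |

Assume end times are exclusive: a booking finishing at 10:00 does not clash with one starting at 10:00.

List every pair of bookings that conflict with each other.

Budget Briefing & Pricing Huddle, Budget Briefing & Retrospective Interview, Budget Briefing & Vendor Demo, Outreach Call & Strategy Session, Pricing Huddle & Retrospective Interview

Sorted by start: Strategy Session, Outreach Call, Vendor Demo, Budget Briefing, Pricing Huddle, Retrospective Interview.
Outreach Call starts before Strategy Session ends → Strategy Session and Outreach Call overlap.
Vendor Demo starts after Strategy Session ends — done with Strategy Session.
Vendor Demo starts after Outreach Call ends — done with Outreach Call.
Budget Briefing starts before Vendor Demo ends → Vendor Demo and Budget Briefing overlap.
Pricing Huddle starts exactly when Vendor Demo ends (back-to-back, no overlap) — done with Vendor Demo.
Pricing Huddle starts before Budget Briefing ends → Budget Briefing and Pricing Huddle overlap.
Retrospective Interview starts before Budget Briefing ends → Budget Briefing and Retrospective Interview overlap.
Retrospective Interview starts before Pricing Huddle ends → Pricing Huddle and Retrospective Interview overlap.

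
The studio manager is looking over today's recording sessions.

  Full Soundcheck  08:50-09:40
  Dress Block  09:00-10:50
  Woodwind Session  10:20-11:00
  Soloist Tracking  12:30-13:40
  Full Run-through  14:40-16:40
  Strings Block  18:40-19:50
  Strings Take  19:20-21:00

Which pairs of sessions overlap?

Dress Block & Full Soundcheck, Dress Block & Woodwind Session, Strings Block & Strings Take

Two intervals overlap when each starts before the other ends.
Sorted by start: Full Soundcheck, Dress Block, Woodwind Session, Soloist Tracking, Full Run-through, Strings Block, Strings Take.
Dress Block starts before Full Soundcheck ends → Full Soundcheck and Dress Block overlap.
Woodwind Session starts after Full Soundcheck ends, so Full Soundcheck has no further overlaps.
Woodwind Session starts before Dress Block ends → Dress Block and Woodwind Session overlap.
Soloist Tracking starts after Dress Block ends, so Dress Block has no further overlaps.
Soloist Tracking starts after Woodwind Session ends, so Woodwind Session has no further overlaps.
Full Run-through starts after Soloist Tracking ends, so Soloist Tracking has no further overlaps.
Strings Block starts after Full Run-through ends, so Full Run-through has no further overlaps.
Strings Take starts before Strings Block ends → Strings Block and Strings Take overlap.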